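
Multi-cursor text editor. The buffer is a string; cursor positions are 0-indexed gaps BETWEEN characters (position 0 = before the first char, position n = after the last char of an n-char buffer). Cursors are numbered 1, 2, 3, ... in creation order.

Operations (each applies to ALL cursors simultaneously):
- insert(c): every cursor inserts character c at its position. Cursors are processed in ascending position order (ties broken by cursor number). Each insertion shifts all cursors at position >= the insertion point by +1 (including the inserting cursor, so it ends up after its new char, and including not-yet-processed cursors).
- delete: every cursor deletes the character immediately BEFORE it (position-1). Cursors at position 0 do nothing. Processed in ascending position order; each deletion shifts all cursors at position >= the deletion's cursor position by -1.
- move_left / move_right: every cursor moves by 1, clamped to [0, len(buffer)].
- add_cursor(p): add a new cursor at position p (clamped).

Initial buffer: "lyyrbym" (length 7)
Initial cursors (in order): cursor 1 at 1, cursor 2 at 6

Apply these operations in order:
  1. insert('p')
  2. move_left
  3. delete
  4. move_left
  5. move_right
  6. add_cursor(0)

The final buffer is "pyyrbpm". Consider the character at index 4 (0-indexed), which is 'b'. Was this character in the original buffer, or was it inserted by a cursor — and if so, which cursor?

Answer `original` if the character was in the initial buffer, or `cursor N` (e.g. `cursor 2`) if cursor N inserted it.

After op 1 (insert('p')): buffer="lpyyrbypm" (len 9), cursors c1@2 c2@8, authorship .1.....2.
After op 2 (move_left): buffer="lpyyrbypm" (len 9), cursors c1@1 c2@7, authorship .1.....2.
After op 3 (delete): buffer="pyyrbpm" (len 7), cursors c1@0 c2@5, authorship 1....2.
After op 4 (move_left): buffer="pyyrbpm" (len 7), cursors c1@0 c2@4, authorship 1....2.
After op 5 (move_right): buffer="pyyrbpm" (len 7), cursors c1@1 c2@5, authorship 1....2.
After op 6 (add_cursor(0)): buffer="pyyrbpm" (len 7), cursors c3@0 c1@1 c2@5, authorship 1....2.
Authorship (.=original, N=cursor N): 1 . . . . 2 .
Index 4: author = original

Answer: original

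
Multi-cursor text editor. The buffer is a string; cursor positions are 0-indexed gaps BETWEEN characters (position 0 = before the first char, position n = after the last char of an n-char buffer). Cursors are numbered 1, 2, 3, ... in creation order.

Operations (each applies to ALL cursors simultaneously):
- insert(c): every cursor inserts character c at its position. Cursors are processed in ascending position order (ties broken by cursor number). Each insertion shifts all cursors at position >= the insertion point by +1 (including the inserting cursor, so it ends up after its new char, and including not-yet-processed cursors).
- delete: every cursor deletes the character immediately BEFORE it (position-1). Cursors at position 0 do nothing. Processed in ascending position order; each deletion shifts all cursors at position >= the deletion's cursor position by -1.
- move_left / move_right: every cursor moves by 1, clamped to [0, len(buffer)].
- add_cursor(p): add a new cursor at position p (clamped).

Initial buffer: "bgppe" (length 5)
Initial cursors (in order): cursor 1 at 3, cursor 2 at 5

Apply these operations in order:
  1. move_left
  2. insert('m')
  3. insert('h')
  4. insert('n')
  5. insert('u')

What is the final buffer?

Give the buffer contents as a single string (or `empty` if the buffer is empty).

After op 1 (move_left): buffer="bgppe" (len 5), cursors c1@2 c2@4, authorship .....
After op 2 (insert('m')): buffer="bgmppme" (len 7), cursors c1@3 c2@6, authorship ..1..2.
After op 3 (insert('h')): buffer="bgmhppmhe" (len 9), cursors c1@4 c2@8, authorship ..11..22.
After op 4 (insert('n')): buffer="bgmhnppmhne" (len 11), cursors c1@5 c2@10, authorship ..111..222.
After op 5 (insert('u')): buffer="bgmhnuppmhnue" (len 13), cursors c1@6 c2@12, authorship ..1111..2222.

Answer: bgmhnuppmhnue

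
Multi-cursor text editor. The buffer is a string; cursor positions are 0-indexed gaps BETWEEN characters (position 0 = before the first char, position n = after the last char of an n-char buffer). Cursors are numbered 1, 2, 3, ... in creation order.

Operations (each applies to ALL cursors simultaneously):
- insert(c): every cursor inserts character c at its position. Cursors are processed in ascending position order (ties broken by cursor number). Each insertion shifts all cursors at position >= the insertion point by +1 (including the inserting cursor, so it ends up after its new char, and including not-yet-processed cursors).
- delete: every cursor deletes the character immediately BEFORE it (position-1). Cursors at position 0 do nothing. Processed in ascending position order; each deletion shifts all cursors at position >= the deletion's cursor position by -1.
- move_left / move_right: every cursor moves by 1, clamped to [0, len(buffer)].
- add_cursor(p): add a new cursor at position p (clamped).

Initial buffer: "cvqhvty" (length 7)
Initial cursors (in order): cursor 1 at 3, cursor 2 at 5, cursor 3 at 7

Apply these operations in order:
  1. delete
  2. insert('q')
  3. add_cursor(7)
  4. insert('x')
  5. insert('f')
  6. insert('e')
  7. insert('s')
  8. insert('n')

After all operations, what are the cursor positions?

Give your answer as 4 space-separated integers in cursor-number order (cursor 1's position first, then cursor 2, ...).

After op 1 (delete): buffer="cvht" (len 4), cursors c1@2 c2@3 c3@4, authorship ....
After op 2 (insert('q')): buffer="cvqhqtq" (len 7), cursors c1@3 c2@5 c3@7, authorship ..1.2.3
After op 3 (add_cursor(7)): buffer="cvqhqtq" (len 7), cursors c1@3 c2@5 c3@7 c4@7, authorship ..1.2.3
After op 4 (insert('x')): buffer="cvqxhqxtqxx" (len 11), cursors c1@4 c2@7 c3@11 c4@11, authorship ..11.22.334
After op 5 (insert('f')): buffer="cvqxfhqxftqxxff" (len 15), cursors c1@5 c2@9 c3@15 c4@15, authorship ..111.222.33434
After op 6 (insert('e')): buffer="cvqxfehqxfetqxxffee" (len 19), cursors c1@6 c2@11 c3@19 c4@19, authorship ..1111.2222.3343434
After op 7 (insert('s')): buffer="cvqxfeshqxfestqxxffeess" (len 23), cursors c1@7 c2@13 c3@23 c4@23, authorship ..11111.22222.334343434
After op 8 (insert('n')): buffer="cvqxfesnhqxfesntqxxffeessnn" (len 27), cursors c1@8 c2@15 c3@27 c4@27, authorship ..111111.222222.33434343434

Answer: 8 15 27 27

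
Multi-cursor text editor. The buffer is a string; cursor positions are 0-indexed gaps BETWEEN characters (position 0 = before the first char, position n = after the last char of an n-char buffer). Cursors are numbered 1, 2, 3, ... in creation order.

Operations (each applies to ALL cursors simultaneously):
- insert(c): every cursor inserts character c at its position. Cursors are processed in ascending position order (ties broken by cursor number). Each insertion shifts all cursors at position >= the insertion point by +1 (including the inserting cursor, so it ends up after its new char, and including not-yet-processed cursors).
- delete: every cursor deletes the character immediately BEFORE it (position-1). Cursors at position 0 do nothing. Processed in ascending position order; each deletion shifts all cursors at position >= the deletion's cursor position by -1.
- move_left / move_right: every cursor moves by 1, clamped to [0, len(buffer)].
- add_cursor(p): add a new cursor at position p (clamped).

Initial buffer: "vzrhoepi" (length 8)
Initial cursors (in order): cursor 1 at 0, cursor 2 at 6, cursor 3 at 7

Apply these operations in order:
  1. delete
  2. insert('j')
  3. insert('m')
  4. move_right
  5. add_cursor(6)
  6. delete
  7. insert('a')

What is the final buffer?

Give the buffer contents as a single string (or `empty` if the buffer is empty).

Answer: jmazraojjmaa

Derivation:
After op 1 (delete): buffer="vzrhoi" (len 6), cursors c1@0 c2@5 c3@5, authorship ......
After op 2 (insert('j')): buffer="jvzrhojji" (len 9), cursors c1@1 c2@8 c3@8, authorship 1.....23.
After op 3 (insert('m')): buffer="jmvzrhojjmmi" (len 12), cursors c1@2 c2@11 c3@11, authorship 11.....2323.
After op 4 (move_right): buffer="jmvzrhojjmmi" (len 12), cursors c1@3 c2@12 c3@12, authorship 11.....2323.
After op 5 (add_cursor(6)): buffer="jmvzrhojjmmi" (len 12), cursors c1@3 c4@6 c2@12 c3@12, authorship 11.....2323.
After op 6 (delete): buffer="jmzrojjm" (len 8), cursors c1@2 c4@4 c2@8 c3@8, authorship 11...232
After op 7 (insert('a')): buffer="jmazraojjmaa" (len 12), cursors c1@3 c4@6 c2@12 c3@12, authorship 111..4.23223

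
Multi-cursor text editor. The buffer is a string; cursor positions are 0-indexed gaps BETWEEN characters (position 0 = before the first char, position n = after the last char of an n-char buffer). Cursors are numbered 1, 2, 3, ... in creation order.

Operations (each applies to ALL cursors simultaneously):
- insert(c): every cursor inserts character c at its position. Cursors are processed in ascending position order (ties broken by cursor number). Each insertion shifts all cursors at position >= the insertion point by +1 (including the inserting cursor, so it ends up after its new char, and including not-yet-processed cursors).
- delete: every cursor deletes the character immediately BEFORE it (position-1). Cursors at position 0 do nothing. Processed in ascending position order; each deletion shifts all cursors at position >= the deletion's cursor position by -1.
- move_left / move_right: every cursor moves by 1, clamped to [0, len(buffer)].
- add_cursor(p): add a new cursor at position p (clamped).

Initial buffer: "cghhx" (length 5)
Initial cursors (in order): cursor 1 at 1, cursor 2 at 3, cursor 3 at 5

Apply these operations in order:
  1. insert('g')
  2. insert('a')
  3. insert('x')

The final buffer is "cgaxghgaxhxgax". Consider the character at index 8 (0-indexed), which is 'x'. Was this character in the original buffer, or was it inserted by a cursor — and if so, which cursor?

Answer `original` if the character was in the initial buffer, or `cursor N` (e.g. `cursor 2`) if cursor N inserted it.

Answer: cursor 2

Derivation:
After op 1 (insert('g')): buffer="cgghghxg" (len 8), cursors c1@2 c2@5 c3@8, authorship .1..2..3
After op 2 (insert('a')): buffer="cgaghgahxga" (len 11), cursors c1@3 c2@7 c3@11, authorship .11..22..33
After op 3 (insert('x')): buffer="cgaxghgaxhxgax" (len 14), cursors c1@4 c2@9 c3@14, authorship .111..222..333
Authorship (.=original, N=cursor N): . 1 1 1 . . 2 2 2 . . 3 3 3
Index 8: author = 2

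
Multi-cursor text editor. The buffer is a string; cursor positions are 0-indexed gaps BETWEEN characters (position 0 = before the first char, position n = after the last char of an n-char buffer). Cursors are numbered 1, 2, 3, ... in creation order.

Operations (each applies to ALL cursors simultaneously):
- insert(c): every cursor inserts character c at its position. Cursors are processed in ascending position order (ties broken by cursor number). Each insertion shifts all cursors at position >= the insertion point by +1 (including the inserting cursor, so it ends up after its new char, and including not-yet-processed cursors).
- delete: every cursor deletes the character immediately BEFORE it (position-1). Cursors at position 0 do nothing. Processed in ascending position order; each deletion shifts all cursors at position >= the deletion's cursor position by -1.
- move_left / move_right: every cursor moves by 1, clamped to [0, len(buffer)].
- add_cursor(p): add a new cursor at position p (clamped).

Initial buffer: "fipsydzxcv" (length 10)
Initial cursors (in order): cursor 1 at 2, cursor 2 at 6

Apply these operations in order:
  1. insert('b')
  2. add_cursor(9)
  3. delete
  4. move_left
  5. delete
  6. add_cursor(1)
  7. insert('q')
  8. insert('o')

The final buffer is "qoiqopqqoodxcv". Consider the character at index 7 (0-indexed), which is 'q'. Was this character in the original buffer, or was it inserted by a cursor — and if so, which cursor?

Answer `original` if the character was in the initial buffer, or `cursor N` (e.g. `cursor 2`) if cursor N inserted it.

Answer: cursor 3

Derivation:
After op 1 (insert('b')): buffer="fibpsydbzxcv" (len 12), cursors c1@3 c2@8, authorship ..1....2....
After op 2 (add_cursor(9)): buffer="fibpsydbzxcv" (len 12), cursors c1@3 c2@8 c3@9, authorship ..1....2....
After op 3 (delete): buffer="fipsydxcv" (len 9), cursors c1@2 c2@6 c3@6, authorship .........
After op 4 (move_left): buffer="fipsydxcv" (len 9), cursors c1@1 c2@5 c3@5, authorship .........
After op 5 (delete): buffer="ipdxcv" (len 6), cursors c1@0 c2@2 c3@2, authorship ......
After op 6 (add_cursor(1)): buffer="ipdxcv" (len 6), cursors c1@0 c4@1 c2@2 c3@2, authorship ......
After op 7 (insert('q')): buffer="qiqpqqdxcv" (len 10), cursors c1@1 c4@3 c2@6 c3@6, authorship 1.4.23....
After op 8 (insert('o')): buffer="qoiqopqqoodxcv" (len 14), cursors c1@2 c4@5 c2@10 c3@10, authorship 11.44.2323....
Authorship (.=original, N=cursor N): 1 1 . 4 4 . 2 3 2 3 . . . .
Index 7: author = 3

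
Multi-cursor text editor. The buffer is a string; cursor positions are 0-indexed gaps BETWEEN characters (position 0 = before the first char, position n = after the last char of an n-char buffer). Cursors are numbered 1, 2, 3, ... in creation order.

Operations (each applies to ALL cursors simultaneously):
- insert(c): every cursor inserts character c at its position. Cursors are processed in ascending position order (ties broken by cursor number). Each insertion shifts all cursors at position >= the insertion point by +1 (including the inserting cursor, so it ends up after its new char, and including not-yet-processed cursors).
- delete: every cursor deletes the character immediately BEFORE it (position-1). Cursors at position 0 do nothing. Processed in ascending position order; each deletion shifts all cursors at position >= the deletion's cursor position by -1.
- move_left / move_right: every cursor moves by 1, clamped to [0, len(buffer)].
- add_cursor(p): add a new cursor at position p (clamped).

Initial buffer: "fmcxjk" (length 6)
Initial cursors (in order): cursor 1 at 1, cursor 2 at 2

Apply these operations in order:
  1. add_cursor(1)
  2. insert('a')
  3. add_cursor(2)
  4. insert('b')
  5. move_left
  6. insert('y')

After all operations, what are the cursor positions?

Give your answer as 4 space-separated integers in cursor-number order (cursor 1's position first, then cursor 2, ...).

After op 1 (add_cursor(1)): buffer="fmcxjk" (len 6), cursors c1@1 c3@1 c2@2, authorship ......
After op 2 (insert('a')): buffer="faamacxjk" (len 9), cursors c1@3 c3@3 c2@5, authorship .13.2....
After op 3 (add_cursor(2)): buffer="faamacxjk" (len 9), cursors c4@2 c1@3 c3@3 c2@5, authorship .13.2....
After op 4 (insert('b')): buffer="fababbmabcxjk" (len 13), cursors c4@3 c1@6 c3@6 c2@9, authorship .14313.22....
After op 5 (move_left): buffer="fababbmabcxjk" (len 13), cursors c4@2 c1@5 c3@5 c2@8, authorship .14313.22....
After op 6 (insert('y')): buffer="faybabyybmaybcxjk" (len 17), cursors c4@3 c1@8 c3@8 c2@12, authorship .14431133.222....

Answer: 8 12 8 3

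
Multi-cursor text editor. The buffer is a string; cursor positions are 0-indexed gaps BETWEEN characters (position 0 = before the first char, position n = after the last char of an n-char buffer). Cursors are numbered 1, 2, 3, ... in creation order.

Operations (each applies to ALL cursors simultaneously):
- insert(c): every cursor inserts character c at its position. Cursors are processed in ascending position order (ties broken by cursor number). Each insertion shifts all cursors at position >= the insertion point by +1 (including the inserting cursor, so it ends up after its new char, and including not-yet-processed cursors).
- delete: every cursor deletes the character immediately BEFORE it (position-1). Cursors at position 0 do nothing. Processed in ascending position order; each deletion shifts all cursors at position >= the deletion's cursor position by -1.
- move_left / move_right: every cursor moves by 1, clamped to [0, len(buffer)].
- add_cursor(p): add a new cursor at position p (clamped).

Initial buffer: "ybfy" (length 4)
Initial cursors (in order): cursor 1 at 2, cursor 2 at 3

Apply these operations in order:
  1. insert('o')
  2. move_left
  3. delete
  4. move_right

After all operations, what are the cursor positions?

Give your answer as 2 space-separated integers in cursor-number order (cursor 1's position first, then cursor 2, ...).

After op 1 (insert('o')): buffer="ybofoy" (len 6), cursors c1@3 c2@5, authorship ..1.2.
After op 2 (move_left): buffer="ybofoy" (len 6), cursors c1@2 c2@4, authorship ..1.2.
After op 3 (delete): buffer="yooy" (len 4), cursors c1@1 c2@2, authorship .12.
After op 4 (move_right): buffer="yooy" (len 4), cursors c1@2 c2@3, authorship .12.

Answer: 2 3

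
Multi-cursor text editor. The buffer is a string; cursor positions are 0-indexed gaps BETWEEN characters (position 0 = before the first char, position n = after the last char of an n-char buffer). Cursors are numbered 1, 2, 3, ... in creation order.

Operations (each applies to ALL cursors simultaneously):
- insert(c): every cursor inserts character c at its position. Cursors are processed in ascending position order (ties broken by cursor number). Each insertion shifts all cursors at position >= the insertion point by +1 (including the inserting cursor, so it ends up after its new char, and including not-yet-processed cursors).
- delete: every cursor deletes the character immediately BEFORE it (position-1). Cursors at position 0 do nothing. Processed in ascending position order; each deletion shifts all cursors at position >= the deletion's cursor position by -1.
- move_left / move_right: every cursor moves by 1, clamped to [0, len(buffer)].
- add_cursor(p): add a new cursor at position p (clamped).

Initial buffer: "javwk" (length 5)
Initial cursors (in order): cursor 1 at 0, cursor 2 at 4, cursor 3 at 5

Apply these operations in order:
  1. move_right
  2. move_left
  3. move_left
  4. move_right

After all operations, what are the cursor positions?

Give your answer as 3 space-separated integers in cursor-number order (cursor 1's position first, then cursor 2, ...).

Answer: 1 4 4

Derivation:
After op 1 (move_right): buffer="javwk" (len 5), cursors c1@1 c2@5 c3@5, authorship .....
After op 2 (move_left): buffer="javwk" (len 5), cursors c1@0 c2@4 c3@4, authorship .....
After op 3 (move_left): buffer="javwk" (len 5), cursors c1@0 c2@3 c3@3, authorship .....
After op 4 (move_right): buffer="javwk" (len 5), cursors c1@1 c2@4 c3@4, authorship .....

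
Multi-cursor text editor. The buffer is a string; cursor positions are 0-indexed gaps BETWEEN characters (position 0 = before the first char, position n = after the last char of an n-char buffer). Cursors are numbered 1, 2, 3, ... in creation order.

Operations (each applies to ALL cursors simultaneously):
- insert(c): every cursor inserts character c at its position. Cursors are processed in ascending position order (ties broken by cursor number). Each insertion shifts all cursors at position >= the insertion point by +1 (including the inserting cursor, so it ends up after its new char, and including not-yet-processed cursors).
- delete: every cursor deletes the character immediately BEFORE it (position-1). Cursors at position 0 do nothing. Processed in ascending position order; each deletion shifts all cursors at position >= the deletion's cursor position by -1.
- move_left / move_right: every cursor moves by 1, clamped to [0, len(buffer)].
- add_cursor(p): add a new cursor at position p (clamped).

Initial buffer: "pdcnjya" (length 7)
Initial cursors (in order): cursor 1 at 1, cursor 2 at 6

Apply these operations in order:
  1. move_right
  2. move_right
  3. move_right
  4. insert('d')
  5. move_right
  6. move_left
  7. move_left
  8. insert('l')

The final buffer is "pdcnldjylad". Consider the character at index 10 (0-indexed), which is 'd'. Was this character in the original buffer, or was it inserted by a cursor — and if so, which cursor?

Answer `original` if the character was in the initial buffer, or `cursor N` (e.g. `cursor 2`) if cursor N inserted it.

Answer: cursor 2

Derivation:
After op 1 (move_right): buffer="pdcnjya" (len 7), cursors c1@2 c2@7, authorship .......
After op 2 (move_right): buffer="pdcnjya" (len 7), cursors c1@3 c2@7, authorship .......
After op 3 (move_right): buffer="pdcnjya" (len 7), cursors c1@4 c2@7, authorship .......
After op 4 (insert('d')): buffer="pdcndjyad" (len 9), cursors c1@5 c2@9, authorship ....1...2
After op 5 (move_right): buffer="pdcndjyad" (len 9), cursors c1@6 c2@9, authorship ....1...2
After op 6 (move_left): buffer="pdcndjyad" (len 9), cursors c1@5 c2@8, authorship ....1...2
After op 7 (move_left): buffer="pdcndjyad" (len 9), cursors c1@4 c2@7, authorship ....1...2
After op 8 (insert('l')): buffer="pdcnldjylad" (len 11), cursors c1@5 c2@9, authorship ....11..2.2
Authorship (.=original, N=cursor N): . . . . 1 1 . . 2 . 2
Index 10: author = 2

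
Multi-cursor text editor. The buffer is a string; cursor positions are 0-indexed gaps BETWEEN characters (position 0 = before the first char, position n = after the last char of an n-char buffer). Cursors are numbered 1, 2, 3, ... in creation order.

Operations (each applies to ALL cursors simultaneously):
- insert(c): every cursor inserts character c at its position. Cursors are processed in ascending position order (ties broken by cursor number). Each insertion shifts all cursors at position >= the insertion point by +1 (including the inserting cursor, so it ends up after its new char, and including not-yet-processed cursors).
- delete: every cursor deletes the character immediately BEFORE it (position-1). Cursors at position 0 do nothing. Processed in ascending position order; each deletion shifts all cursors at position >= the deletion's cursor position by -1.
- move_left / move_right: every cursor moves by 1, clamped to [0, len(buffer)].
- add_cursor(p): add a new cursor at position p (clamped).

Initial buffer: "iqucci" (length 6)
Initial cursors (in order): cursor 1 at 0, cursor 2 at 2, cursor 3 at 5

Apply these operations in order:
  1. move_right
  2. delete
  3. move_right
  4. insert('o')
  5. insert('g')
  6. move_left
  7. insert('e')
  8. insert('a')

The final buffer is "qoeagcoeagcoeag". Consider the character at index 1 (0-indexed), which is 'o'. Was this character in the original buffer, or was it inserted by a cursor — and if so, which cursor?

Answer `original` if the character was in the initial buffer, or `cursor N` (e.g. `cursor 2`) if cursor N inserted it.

After op 1 (move_right): buffer="iqucci" (len 6), cursors c1@1 c2@3 c3@6, authorship ......
After op 2 (delete): buffer="qcc" (len 3), cursors c1@0 c2@1 c3@3, authorship ...
After op 3 (move_right): buffer="qcc" (len 3), cursors c1@1 c2@2 c3@3, authorship ...
After op 4 (insert('o')): buffer="qococo" (len 6), cursors c1@2 c2@4 c3@6, authorship .1.2.3
After op 5 (insert('g')): buffer="qogcogcog" (len 9), cursors c1@3 c2@6 c3@9, authorship .11.22.33
After op 6 (move_left): buffer="qogcogcog" (len 9), cursors c1@2 c2@5 c3@8, authorship .11.22.33
After op 7 (insert('e')): buffer="qoegcoegcoeg" (len 12), cursors c1@3 c2@7 c3@11, authorship .111.222.333
After op 8 (insert('a')): buffer="qoeagcoeagcoeag" (len 15), cursors c1@4 c2@9 c3@14, authorship .1111.2222.3333
Authorship (.=original, N=cursor N): . 1 1 1 1 . 2 2 2 2 . 3 3 3 3
Index 1: author = 1

Answer: cursor 1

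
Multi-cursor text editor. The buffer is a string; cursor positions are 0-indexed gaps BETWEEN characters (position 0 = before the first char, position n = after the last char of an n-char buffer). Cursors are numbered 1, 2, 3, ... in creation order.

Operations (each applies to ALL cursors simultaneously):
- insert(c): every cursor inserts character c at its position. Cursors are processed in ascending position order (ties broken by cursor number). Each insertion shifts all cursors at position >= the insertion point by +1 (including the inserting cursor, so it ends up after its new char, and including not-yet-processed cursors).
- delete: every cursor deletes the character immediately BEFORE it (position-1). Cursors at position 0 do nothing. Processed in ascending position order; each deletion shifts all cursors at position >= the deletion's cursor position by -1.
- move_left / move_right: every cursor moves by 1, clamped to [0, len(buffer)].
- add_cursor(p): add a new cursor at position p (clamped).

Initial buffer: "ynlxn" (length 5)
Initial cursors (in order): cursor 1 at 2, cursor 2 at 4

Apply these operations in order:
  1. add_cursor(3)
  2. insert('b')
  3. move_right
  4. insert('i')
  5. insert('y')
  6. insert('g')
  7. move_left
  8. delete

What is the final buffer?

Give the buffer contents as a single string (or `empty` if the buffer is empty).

Answer: ynbligbxigbnig

Derivation:
After op 1 (add_cursor(3)): buffer="ynlxn" (len 5), cursors c1@2 c3@3 c2@4, authorship .....
After op 2 (insert('b')): buffer="ynblbxbn" (len 8), cursors c1@3 c3@5 c2@7, authorship ..1.3.2.
After op 3 (move_right): buffer="ynblbxbn" (len 8), cursors c1@4 c3@6 c2@8, authorship ..1.3.2.
After op 4 (insert('i')): buffer="ynblibxibni" (len 11), cursors c1@5 c3@8 c2@11, authorship ..1.13.32.2
After op 5 (insert('y')): buffer="ynbliybxiybniy" (len 14), cursors c1@6 c3@10 c2@14, authorship ..1.113.332.22
After op 6 (insert('g')): buffer="ynbliygbxiygbniyg" (len 17), cursors c1@7 c3@12 c2@17, authorship ..1.1113.3332.222
After op 7 (move_left): buffer="ynbliygbxiygbniyg" (len 17), cursors c1@6 c3@11 c2@16, authorship ..1.1113.3332.222
After op 8 (delete): buffer="ynbligbxigbnig" (len 14), cursors c1@5 c3@9 c2@13, authorship ..1.113.332.22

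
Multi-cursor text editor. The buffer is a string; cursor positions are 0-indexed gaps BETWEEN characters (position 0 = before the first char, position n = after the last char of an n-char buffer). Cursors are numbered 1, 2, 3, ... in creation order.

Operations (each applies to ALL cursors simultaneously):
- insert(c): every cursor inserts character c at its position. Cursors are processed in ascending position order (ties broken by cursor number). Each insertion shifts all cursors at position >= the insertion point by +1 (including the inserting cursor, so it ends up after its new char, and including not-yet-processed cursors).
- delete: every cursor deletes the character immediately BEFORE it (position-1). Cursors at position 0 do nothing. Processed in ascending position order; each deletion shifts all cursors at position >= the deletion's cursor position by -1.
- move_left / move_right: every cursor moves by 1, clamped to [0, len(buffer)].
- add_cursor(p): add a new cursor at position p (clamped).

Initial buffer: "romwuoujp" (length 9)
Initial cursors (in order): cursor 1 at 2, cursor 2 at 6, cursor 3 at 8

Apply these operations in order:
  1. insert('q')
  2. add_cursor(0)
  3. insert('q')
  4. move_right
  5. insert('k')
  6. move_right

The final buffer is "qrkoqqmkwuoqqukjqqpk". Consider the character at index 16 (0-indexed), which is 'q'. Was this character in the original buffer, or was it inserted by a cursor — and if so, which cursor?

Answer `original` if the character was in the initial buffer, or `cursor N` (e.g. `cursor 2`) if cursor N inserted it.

Answer: cursor 3

Derivation:
After op 1 (insert('q')): buffer="roqmwuoqujqp" (len 12), cursors c1@3 c2@8 c3@11, authorship ..1....2..3.
After op 2 (add_cursor(0)): buffer="roqmwuoqujqp" (len 12), cursors c4@0 c1@3 c2@8 c3@11, authorship ..1....2..3.
After op 3 (insert('q')): buffer="qroqqmwuoqqujqqp" (len 16), cursors c4@1 c1@5 c2@11 c3@15, authorship 4..11....22..33.
After op 4 (move_right): buffer="qroqqmwuoqqujqqp" (len 16), cursors c4@2 c1@6 c2@12 c3@16, authorship 4..11....22..33.
After op 5 (insert('k')): buffer="qrkoqqmkwuoqqukjqqpk" (len 20), cursors c4@3 c1@8 c2@15 c3@20, authorship 4.4.11.1...22.2.33.3
After op 6 (move_right): buffer="qrkoqqmkwuoqqukjqqpk" (len 20), cursors c4@4 c1@9 c2@16 c3@20, authorship 4.4.11.1...22.2.33.3
Authorship (.=original, N=cursor N): 4 . 4 . 1 1 . 1 . . . 2 2 . 2 . 3 3 . 3
Index 16: author = 3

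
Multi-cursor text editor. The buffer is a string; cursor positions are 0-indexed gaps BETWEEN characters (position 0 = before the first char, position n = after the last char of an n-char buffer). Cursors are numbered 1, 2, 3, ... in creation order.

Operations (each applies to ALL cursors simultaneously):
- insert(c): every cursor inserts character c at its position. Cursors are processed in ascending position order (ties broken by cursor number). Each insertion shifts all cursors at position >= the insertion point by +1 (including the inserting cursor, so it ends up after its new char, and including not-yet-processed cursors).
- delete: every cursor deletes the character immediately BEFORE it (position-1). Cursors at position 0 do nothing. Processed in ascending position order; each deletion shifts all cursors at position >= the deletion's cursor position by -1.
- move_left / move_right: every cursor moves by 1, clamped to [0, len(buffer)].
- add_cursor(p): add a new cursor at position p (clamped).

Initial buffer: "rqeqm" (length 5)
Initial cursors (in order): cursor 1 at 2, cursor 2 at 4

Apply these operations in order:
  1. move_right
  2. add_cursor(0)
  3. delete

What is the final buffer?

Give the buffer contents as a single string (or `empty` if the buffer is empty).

After op 1 (move_right): buffer="rqeqm" (len 5), cursors c1@3 c2@5, authorship .....
After op 2 (add_cursor(0)): buffer="rqeqm" (len 5), cursors c3@0 c1@3 c2@5, authorship .....
After op 3 (delete): buffer="rqq" (len 3), cursors c3@0 c1@2 c2@3, authorship ...

Answer: rqq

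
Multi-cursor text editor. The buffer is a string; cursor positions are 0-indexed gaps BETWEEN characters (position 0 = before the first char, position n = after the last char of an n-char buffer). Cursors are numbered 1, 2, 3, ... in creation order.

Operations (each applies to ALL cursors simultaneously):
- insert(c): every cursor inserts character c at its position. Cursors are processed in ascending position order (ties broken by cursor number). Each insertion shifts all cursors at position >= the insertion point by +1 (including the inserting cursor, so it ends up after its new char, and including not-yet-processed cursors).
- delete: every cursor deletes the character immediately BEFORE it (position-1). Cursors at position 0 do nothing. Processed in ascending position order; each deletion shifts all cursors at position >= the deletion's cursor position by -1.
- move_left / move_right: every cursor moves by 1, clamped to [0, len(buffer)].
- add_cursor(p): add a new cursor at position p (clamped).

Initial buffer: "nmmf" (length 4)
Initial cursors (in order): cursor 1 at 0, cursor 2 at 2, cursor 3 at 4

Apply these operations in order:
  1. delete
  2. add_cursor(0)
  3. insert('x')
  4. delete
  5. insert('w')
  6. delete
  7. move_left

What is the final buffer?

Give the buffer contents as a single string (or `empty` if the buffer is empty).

Answer: nm

Derivation:
After op 1 (delete): buffer="nm" (len 2), cursors c1@0 c2@1 c3@2, authorship ..
After op 2 (add_cursor(0)): buffer="nm" (len 2), cursors c1@0 c4@0 c2@1 c3@2, authorship ..
After op 3 (insert('x')): buffer="xxnxmx" (len 6), cursors c1@2 c4@2 c2@4 c3@6, authorship 14.2.3
After op 4 (delete): buffer="nm" (len 2), cursors c1@0 c4@0 c2@1 c3@2, authorship ..
After op 5 (insert('w')): buffer="wwnwmw" (len 6), cursors c1@2 c4@2 c2@4 c3@6, authorship 14.2.3
After op 6 (delete): buffer="nm" (len 2), cursors c1@0 c4@0 c2@1 c3@2, authorship ..
After op 7 (move_left): buffer="nm" (len 2), cursors c1@0 c2@0 c4@0 c3@1, authorship ..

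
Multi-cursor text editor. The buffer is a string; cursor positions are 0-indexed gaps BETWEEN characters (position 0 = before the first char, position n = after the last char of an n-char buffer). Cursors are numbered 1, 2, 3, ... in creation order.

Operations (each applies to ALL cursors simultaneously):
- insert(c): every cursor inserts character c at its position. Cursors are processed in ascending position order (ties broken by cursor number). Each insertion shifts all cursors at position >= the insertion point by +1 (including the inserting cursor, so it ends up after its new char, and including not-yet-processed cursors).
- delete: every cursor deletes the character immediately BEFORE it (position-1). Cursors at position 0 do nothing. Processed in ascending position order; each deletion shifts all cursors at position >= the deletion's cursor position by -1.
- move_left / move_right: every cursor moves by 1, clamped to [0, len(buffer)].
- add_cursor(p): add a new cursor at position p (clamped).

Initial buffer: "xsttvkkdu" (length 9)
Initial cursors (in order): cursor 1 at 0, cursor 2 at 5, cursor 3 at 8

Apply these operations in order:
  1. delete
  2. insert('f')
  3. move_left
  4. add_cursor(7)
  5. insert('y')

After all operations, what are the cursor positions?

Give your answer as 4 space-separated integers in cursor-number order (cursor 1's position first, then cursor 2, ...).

Answer: 1 7 12 10

Derivation:
After op 1 (delete): buffer="xsttkku" (len 7), cursors c1@0 c2@4 c3@6, authorship .......
After op 2 (insert('f')): buffer="fxsttfkkfu" (len 10), cursors c1@1 c2@6 c3@9, authorship 1....2..3.
After op 3 (move_left): buffer="fxsttfkkfu" (len 10), cursors c1@0 c2@5 c3@8, authorship 1....2..3.
After op 4 (add_cursor(7)): buffer="fxsttfkkfu" (len 10), cursors c1@0 c2@5 c4@7 c3@8, authorship 1....2..3.
After op 5 (insert('y')): buffer="yfxsttyfkykyfu" (len 14), cursors c1@1 c2@7 c4@10 c3@12, authorship 11....22.4.33.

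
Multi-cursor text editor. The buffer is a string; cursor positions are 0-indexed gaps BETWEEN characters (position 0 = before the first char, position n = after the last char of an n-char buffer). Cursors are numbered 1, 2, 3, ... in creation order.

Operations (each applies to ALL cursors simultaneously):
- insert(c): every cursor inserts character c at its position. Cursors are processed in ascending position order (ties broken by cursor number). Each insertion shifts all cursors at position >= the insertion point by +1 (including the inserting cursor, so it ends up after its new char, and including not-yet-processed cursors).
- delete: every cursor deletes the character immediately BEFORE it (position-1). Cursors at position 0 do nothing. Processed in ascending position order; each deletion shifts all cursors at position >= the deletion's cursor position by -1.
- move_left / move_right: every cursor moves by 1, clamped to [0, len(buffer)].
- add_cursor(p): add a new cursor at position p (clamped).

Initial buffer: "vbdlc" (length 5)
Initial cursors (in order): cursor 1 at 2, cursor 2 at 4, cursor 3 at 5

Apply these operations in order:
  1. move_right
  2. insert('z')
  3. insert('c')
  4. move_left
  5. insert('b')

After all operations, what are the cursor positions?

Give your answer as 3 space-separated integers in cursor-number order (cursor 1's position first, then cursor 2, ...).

Answer: 5 13 13

Derivation:
After op 1 (move_right): buffer="vbdlc" (len 5), cursors c1@3 c2@5 c3@5, authorship .....
After op 2 (insert('z')): buffer="vbdzlczz" (len 8), cursors c1@4 c2@8 c3@8, authorship ...1..23
After op 3 (insert('c')): buffer="vbdzclczzcc" (len 11), cursors c1@5 c2@11 c3@11, authorship ...11..2323
After op 4 (move_left): buffer="vbdzclczzcc" (len 11), cursors c1@4 c2@10 c3@10, authorship ...11..2323
After op 5 (insert('b')): buffer="vbdzbclczzcbbc" (len 14), cursors c1@5 c2@13 c3@13, authorship ...111..232233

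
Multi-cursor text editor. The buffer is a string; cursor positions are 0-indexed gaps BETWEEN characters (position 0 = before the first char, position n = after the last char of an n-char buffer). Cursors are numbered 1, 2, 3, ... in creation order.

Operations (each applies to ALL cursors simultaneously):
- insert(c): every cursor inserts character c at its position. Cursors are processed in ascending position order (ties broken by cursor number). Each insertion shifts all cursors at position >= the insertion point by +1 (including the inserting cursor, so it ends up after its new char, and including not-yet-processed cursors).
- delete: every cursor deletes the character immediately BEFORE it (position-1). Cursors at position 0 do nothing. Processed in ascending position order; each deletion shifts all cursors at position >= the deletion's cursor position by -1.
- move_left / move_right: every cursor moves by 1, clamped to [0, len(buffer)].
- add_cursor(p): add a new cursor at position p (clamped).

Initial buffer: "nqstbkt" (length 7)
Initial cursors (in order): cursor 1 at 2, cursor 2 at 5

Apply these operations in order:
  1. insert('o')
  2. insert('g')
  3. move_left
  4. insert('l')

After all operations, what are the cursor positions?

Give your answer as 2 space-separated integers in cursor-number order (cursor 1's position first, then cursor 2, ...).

After op 1 (insert('o')): buffer="nqostbokt" (len 9), cursors c1@3 c2@7, authorship ..1...2..
After op 2 (insert('g')): buffer="nqogstbogkt" (len 11), cursors c1@4 c2@9, authorship ..11...22..
After op 3 (move_left): buffer="nqogstbogkt" (len 11), cursors c1@3 c2@8, authorship ..11...22..
After op 4 (insert('l')): buffer="nqolgstbolgkt" (len 13), cursors c1@4 c2@10, authorship ..111...222..

Answer: 4 10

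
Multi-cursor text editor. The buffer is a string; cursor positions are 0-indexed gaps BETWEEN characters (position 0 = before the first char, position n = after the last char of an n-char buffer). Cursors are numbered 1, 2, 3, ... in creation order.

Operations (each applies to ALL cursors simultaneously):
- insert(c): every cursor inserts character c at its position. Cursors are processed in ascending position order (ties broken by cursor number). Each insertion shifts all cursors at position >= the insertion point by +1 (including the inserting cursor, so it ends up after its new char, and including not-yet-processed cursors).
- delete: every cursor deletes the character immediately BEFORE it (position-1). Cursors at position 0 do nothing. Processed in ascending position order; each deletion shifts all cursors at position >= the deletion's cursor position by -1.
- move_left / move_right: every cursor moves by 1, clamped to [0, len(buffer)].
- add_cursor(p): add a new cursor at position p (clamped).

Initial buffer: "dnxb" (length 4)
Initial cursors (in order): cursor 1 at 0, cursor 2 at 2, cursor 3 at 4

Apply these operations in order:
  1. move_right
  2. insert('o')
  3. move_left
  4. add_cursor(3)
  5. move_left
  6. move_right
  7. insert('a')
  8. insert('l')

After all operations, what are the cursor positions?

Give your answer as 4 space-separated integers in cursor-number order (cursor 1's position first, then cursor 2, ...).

Answer: 3 10 14 7

Derivation:
After op 1 (move_right): buffer="dnxb" (len 4), cursors c1@1 c2@3 c3@4, authorship ....
After op 2 (insert('o')): buffer="donxobo" (len 7), cursors c1@2 c2@5 c3@7, authorship .1..2.3
After op 3 (move_left): buffer="donxobo" (len 7), cursors c1@1 c2@4 c3@6, authorship .1..2.3
After op 4 (add_cursor(3)): buffer="donxobo" (len 7), cursors c1@1 c4@3 c2@4 c3@6, authorship .1..2.3
After op 5 (move_left): buffer="donxobo" (len 7), cursors c1@0 c4@2 c2@3 c3@5, authorship .1..2.3
After op 6 (move_right): buffer="donxobo" (len 7), cursors c1@1 c4@3 c2@4 c3@6, authorship .1..2.3
After op 7 (insert('a')): buffer="daonaxaobao" (len 11), cursors c1@2 c4@5 c2@7 c3@10, authorship .11.4.22.33
After op 8 (insert('l')): buffer="dalonalxalobalo" (len 15), cursors c1@3 c4@7 c2@10 c3@14, authorship .111.44.222.333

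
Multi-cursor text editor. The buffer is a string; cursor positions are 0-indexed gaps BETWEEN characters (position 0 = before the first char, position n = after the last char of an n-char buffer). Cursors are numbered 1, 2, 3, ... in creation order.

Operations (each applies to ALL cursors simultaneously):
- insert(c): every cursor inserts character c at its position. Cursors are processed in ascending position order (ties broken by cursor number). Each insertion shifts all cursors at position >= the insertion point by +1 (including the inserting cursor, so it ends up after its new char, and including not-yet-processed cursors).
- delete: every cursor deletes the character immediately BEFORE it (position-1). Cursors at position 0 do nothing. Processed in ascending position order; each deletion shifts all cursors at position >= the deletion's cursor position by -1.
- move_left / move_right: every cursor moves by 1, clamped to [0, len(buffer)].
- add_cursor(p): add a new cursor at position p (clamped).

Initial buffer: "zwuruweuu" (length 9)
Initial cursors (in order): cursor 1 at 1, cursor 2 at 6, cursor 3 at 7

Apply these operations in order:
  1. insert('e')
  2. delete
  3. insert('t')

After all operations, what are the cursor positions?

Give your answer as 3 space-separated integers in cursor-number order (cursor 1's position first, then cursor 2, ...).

Answer: 2 8 10

Derivation:
After op 1 (insert('e')): buffer="zewuruweeeuu" (len 12), cursors c1@2 c2@8 c3@10, authorship .1.....2.3..
After op 2 (delete): buffer="zwuruweuu" (len 9), cursors c1@1 c2@6 c3@7, authorship .........
After op 3 (insert('t')): buffer="ztwuruwtetuu" (len 12), cursors c1@2 c2@8 c3@10, authorship .1.....2.3..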